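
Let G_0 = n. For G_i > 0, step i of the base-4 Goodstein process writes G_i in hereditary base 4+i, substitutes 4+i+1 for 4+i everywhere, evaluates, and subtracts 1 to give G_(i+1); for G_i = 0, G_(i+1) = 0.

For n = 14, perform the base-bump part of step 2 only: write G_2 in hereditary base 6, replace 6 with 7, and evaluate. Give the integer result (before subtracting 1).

base 4: 14 = 3·4 + 2; at 5: 3·5 + 2 = 17; next = 16
base 5: 16 = 3·5 + 1; at 6: 3·6 + 1 = 19; next = 18
base 6: 18 = 3·6; at 7: 3·7 = 21; next = 20

21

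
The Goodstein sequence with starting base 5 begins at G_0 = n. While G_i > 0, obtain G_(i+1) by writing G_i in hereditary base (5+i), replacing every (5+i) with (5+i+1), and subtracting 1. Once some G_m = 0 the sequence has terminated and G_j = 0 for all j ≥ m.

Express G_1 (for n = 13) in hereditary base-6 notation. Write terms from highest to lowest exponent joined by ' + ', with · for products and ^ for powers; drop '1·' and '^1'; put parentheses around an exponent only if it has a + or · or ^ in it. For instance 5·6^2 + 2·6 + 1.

2·6 + 2

base 5: 13 = 2·5 + 3; at 6: 2·6 + 3 = 15; next = 14
base 6: 14 = 2·6 + 2; at 7: 2·7 + 2 = 16; next = 15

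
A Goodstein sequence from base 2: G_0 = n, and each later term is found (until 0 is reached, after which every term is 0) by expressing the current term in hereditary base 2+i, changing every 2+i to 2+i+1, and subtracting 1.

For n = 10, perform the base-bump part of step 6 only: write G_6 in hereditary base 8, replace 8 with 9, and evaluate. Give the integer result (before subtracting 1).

1937434593

[0] 10 ≡ 2^(2 + 1) + 2 (base 2). Lift 3: 84. −1: 83.
[1] 83 ≡ 3^(3 + 1) + 2 (base 3). Lift 4: 1026. −1: 1025.
[2] 1025 ≡ 4^(4 + 1) + 1 (base 4). Lift 5: 15626. −1: 15625.
[3] 15625 ≡ 5^(5 + 1) (base 5). Lift 6: 279936. −1: 279935.
[4] 279935 ≡ 5·6^6 + 5·6^5 + 5·6^4 + 5·6^3 + 5·6^2 + 5·6 + 5 (base 6). Lift 7: 4215755. −1: 4215754.
[5] 4215754 ≡ 5·7^7 + 5·7^5 + 5·7^4 + 5·7^3 + 5·7^2 + 5·7 + 4 (base 7). Lift 8: 84073324. −1: 84073323.
[6] 84073323 ≡ 5·8^8 + 5·8^5 + 5·8^4 + 5·8^3 + 5·8^2 + 5·8 + 3 (base 8). Lift 9: 1937434593. −1: 1937434592.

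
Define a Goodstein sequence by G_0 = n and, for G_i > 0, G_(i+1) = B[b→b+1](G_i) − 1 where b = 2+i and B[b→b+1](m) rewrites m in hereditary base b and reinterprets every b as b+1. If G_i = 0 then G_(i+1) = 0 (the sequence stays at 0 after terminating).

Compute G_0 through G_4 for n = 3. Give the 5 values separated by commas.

[0] 3 ≡ 2 + 1 (base 2). Lift 3: 4. −1: 3.
[1] 3 ≡ 3 (base 3). Lift 4: 4. −1: 3.
[2] 3 ≡ 3 (base 4). Lift 5: 3. −1: 2.
[3] 2 ≡ 2 (base 5). Lift 6: 2. −1: 1.

3, 3, 3, 2, 1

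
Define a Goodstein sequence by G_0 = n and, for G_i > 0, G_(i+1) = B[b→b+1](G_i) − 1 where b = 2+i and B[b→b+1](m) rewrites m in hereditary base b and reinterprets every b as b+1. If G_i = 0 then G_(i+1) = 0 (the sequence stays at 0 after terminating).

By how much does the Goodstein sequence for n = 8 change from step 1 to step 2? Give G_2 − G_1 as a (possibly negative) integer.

473

G_0=8  [base 2] 2^(2 + 1)  →[2↦3]→  3^(3 + 1) = 81  −1 ⇒ G_1=80
G_1=80  [base 3] 2·3^3 + 2·3^2 + 2·3 + 2  →[3↦4]→  2·4^4 + 2·4^2 + 2·4 + 2 = 554  −1 ⇒ G_2=553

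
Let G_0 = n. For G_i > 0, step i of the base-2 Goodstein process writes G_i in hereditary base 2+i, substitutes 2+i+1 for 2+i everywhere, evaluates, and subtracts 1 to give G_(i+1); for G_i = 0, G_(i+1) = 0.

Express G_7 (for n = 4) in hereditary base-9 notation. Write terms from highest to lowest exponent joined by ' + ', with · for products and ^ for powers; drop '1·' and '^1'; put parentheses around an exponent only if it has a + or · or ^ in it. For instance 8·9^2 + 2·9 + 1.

2·9^2 + 9 + 2

step 0: 4 = 2^2; sub 3 for 2: 3^3; = 27; G_1 = 27−1 = 26
step 1: 26 = 2·3^2 + 2·3 + 2; sub 4 for 3: 2·4^2 + 2·4 + 2; = 42; G_2 = 42−1 = 41
step 2: 41 = 2·4^2 + 2·4 + 1; sub 5 for 4: 2·5^2 + 2·5 + 1; = 61; G_3 = 61−1 = 60
step 3: 60 = 2·5^2 + 2·5; sub 6 for 5: 2·6^2 + 2·6; = 84; G_4 = 84−1 = 83
step 4: 83 = 2·6^2 + 6 + 5; sub 7 for 6: 2·7^2 + 7 + 5; = 110; G_5 = 110−1 = 109
step 5: 109 = 2·7^2 + 7 + 4; sub 8 for 7: 2·8^2 + 8 + 4; = 140; G_6 = 140−1 = 139
step 6: 139 = 2·8^2 + 8 + 3; sub 9 for 8: 2·9^2 + 9 + 3; = 174; G_7 = 174−1 = 173
step 7: 173 = 2·9^2 + 9 + 2; sub 10 for 9: 2·10^2 + 10 + 2; = 212; G_8 = 212−1 = 211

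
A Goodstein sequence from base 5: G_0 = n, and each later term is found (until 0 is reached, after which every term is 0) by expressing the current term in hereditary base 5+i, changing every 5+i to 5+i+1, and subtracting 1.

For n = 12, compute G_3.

[0] 12 ≡ 2·5 + 2 (base 5). Lift 6: 14. −1: 13.
[1] 13 ≡ 2·6 + 1 (base 6). Lift 7: 15. −1: 14.
[2] 14 ≡ 2·7 (base 7). Lift 8: 16. −1: 15.

15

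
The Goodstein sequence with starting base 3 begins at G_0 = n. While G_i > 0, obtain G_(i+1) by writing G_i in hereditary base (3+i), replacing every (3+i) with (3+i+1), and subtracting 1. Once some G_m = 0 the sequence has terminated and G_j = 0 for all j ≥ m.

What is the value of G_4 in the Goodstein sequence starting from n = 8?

11

[0] 8 ≡ 2·3 + 2 (base 3). Lift 4: 10. −1: 9.
[1] 9 ≡ 2·4 + 1 (base 4). Lift 5: 11. −1: 10.
[2] 10 ≡ 2·5 (base 5). Lift 6: 12. −1: 11.
[3] 11 ≡ 6 + 5 (base 6). Lift 7: 12. −1: 11.
[4] 11 ≡ 7 + 4 (base 7). Lift 8: 12. −1: 11.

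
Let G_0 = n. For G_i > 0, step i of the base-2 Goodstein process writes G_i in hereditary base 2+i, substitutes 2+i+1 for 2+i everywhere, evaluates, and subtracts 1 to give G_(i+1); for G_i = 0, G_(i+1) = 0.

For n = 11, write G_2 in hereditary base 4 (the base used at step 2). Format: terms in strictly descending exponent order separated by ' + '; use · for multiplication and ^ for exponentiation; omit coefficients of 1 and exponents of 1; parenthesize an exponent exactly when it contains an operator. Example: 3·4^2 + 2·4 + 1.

4^(4 + 1) + 3

[0] 11 ≡ 2^(2 + 1) + 2 + 1 (base 2). Lift 3: 85. −1: 84.
[1] 84 ≡ 3^(3 + 1) + 3 (base 3). Lift 4: 1028. −1: 1027.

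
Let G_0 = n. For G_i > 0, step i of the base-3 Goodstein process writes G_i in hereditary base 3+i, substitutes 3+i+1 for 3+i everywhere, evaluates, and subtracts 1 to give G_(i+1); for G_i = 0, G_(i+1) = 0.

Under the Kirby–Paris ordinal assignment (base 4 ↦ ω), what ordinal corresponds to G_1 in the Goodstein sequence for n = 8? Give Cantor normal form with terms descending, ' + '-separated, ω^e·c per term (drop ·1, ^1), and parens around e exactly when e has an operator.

G_0 = 8. HB_3(8) = 2·3 + 2. Bump = 10. G_1 = 9.
G_1 = 9. HB_4(9) = 2·4 + 1. Bump = 11. G_2 = 10.

ω·2 + 1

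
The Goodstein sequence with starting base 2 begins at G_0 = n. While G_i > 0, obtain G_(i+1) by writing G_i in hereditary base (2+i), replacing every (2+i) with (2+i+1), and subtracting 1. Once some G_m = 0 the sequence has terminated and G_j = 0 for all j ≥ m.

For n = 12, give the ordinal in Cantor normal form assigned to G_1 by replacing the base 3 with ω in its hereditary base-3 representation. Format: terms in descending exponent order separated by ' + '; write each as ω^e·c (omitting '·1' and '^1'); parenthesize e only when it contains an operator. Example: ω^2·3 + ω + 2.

[0] 12 ≡ 2^(2 + 1) + 2^2 (base 2). Lift 3: 108. −1: 107.
[1] 107 ≡ 3^(3 + 1) + 2·3^2 + 2·3 + 2 (base 3). Lift 4: 1066. −1: 1065.

ω^(ω + 1) + ω^2·2 + ω·2 + 2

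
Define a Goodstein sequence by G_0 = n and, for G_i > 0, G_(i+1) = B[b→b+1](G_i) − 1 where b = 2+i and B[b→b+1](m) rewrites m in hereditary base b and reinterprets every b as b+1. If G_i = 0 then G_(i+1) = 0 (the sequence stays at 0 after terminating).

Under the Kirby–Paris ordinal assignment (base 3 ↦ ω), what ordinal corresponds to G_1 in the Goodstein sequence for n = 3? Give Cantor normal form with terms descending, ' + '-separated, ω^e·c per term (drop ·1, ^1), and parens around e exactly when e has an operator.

G_0 = 3. HB_2(3) = 2 + 1. Bump = 4. G_1 = 3.
G_1 = 3. HB_3(3) = 3. Bump = 4. G_2 = 3.

ω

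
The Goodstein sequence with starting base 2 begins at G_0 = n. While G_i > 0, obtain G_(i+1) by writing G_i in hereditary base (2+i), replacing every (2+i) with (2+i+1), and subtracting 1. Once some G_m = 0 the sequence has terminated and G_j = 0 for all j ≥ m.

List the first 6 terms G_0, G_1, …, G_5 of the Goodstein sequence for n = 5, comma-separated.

5, 27, 255, 467, 775, 1197

G_0=5  [base 2] 2^2 + 1  →[2↦3]→  3^3 + 1 = 28  −1 ⇒ G_1=27
G_1=27  [base 3] 3^3  →[3↦4]→  4^4 = 256  −1 ⇒ G_2=255
G_2=255  [base 4] 3·4^3 + 3·4^2 + 3·4 + 3  →[4↦5]→  3·5^3 + 3·5^2 + 3·5 + 3 = 468  −1 ⇒ G_3=467
G_3=467  [base 5] 3·5^3 + 3·5^2 + 3·5 + 2  →[5↦6]→  3·6^3 + 3·6^2 + 3·6 + 2 = 776  −1 ⇒ G_4=775
G_4=775  [base 6] 3·6^3 + 3·6^2 + 3·6 + 1  →[6↦7]→  3·7^3 + 3·7^2 + 3·7 + 1 = 1198  −1 ⇒ G_5=1197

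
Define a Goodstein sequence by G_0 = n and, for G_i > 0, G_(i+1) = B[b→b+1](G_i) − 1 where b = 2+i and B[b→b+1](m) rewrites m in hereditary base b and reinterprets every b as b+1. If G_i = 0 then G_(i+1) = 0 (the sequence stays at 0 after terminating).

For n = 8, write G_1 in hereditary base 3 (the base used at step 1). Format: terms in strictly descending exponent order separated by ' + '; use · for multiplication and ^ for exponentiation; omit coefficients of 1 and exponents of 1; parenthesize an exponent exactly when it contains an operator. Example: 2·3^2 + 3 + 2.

step 0: 8 = 2^(2 + 1); sub 3 for 2: 3^(3 + 1); = 81; G_1 = 81−1 = 80
step 1: 80 = 2·3^3 + 2·3^2 + 2·3 + 2; sub 4 for 3: 2·4^4 + 2·4^2 + 2·4 + 2; = 554; G_2 = 554−1 = 553

2·3^3 + 2·3^2 + 2·3 + 2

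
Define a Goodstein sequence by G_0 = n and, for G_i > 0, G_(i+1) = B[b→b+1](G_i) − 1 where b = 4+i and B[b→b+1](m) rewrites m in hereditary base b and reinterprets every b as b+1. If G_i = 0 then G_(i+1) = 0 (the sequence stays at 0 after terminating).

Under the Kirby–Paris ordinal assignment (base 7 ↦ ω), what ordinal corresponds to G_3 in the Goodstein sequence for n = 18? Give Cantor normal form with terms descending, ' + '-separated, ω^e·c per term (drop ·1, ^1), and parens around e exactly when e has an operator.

ω·6 + 6

18 —HB4→ 4^2 + 2 —bump→ 5^2 + 2 = 27 —(−1)→ 26
26 —HB5→ 5^2 + 1 —bump→ 6^2 + 1 = 37 —(−1)→ 36
36 —HB6→ 6^2 —bump→ 7^2 = 49 —(−1)→ 48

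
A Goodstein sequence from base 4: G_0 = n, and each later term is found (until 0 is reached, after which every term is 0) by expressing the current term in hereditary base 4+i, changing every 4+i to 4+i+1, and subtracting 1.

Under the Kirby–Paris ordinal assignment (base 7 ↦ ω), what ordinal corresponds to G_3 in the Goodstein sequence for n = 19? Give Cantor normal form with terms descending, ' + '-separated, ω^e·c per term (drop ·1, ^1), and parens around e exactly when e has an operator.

(0) 19|_4 = 4^2 + 3 ↦ 5^2 + 3|_5 = 28 ⇒ 27
(1) 27|_5 = 5^2 + 2 ↦ 6^2 + 2|_6 = 38 ⇒ 37
(2) 37|_6 = 6^2 + 1 ↦ 7^2 + 1|_7 = 50 ⇒ 49
(3) 49|_7 = 7^2 ↦ 8^2|_8 = 64 ⇒ 63

ω^2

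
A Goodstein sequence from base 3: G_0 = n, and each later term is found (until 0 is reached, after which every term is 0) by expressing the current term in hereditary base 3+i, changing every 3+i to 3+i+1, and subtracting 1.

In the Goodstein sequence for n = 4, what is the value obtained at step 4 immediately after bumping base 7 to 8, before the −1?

base 3: 4 = 3 + 1; at 4: 4 + 1 = 5; next = 4
base 4: 4 = 4; at 5: 5 = 5; next = 4
base 5: 4 = 4; at 6: 4 = 4; next = 3
base 6: 3 = 3; at 7: 3 = 3; next = 2
base 7: 2 = 2; at 8: 2 = 2; next = 1

2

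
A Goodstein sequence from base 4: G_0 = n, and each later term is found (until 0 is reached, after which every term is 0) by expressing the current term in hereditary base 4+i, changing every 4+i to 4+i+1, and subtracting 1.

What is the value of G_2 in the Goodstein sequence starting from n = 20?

base 4: 20 = 4^2 + 4; at 5: 5^2 + 5 = 30; next = 29
base 5: 29 = 5^2 + 4; at 6: 6^2 + 4 = 40; next = 39
base 6: 39 = 6^2 + 3; at 7: 7^2 + 3 = 52; next = 51

39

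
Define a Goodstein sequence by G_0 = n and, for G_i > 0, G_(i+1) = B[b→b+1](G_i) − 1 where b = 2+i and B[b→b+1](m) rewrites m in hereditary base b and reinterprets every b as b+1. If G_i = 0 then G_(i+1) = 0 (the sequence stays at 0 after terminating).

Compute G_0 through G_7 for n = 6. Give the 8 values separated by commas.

G_0 = 6. HB_2(6) = 2^2 + 2. Bump = 30. G_1 = 29.
G_1 = 29. HB_3(29) = 3^3 + 2. Bump = 258. G_2 = 257.
G_2 = 257. HB_4(257) = 4^4 + 1. Bump = 3126. G_3 = 3125.
G_3 = 3125. HB_5(3125) = 5^5. Bump = 46656. G_4 = 46655.
G_4 = 46655. HB_6(46655) = 5·6^5 + 5·6^4 + 5·6^3 + 5·6^2 + 5·6 + 5. Bump = 98040. G_5 = 98039.
G_5 = 98039. HB_7(98039) = 5·7^5 + 5·7^4 + 5·7^3 + 5·7^2 + 5·7 + 4. Bump = 187244. G_6 = 187243.
G_6 = 187243. HB_8(187243) = 5·8^5 + 5·8^4 + 5·8^3 + 5·8^2 + 5·8 + 3. Bump = 332148. G_7 = 332147.

6, 29, 257, 3125, 46655, 98039, 187243, 332147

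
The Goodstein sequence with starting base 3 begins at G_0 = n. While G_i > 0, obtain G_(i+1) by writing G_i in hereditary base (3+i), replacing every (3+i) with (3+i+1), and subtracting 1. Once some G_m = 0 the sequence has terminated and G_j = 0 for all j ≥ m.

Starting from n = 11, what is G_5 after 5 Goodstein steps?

43

i=0: 11 = 3^2 + 2 (b=3); 3→4: 4^2 + 2 = 18; 18−1 = 17
i=1: 17 = 4^2 + 1 (b=4); 4→5: 5^2 + 1 = 26; 26−1 = 25
i=2: 25 = 5^2 (b=5); 5→6: 6^2 = 36; 36−1 = 35
i=3: 35 = 5·6 + 5 (b=6); 6→7: 5·7 + 5 = 40; 40−1 = 39
i=4: 39 = 5·7 + 4 (b=7); 7→8: 5·8 + 4 = 44; 44−1 = 43
i=5: 43 = 5·8 + 3 (b=8); 8→9: 5·9 + 3 = 48; 48−1 = 47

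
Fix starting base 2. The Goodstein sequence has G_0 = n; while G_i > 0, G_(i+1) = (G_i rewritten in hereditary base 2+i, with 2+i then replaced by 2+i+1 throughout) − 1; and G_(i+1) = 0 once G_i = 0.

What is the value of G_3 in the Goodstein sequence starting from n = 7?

G_0=7  [base 2] 2^2 + 2 + 1  →[2↦3]→  3^3 + 3 + 1 = 31  −1 ⇒ G_1=30
G_1=30  [base 3] 3^3 + 3  →[3↦4]→  4^4 + 4 = 260  −1 ⇒ G_2=259
G_2=259  [base 4] 4^4 + 3  →[4↦5]→  5^5 + 3 = 3128  −1 ⇒ G_3=3127
G_3=3127  [base 5] 5^5 + 2  →[5↦6]→  6^6 + 2 = 46658  −1 ⇒ G_4=46657

3127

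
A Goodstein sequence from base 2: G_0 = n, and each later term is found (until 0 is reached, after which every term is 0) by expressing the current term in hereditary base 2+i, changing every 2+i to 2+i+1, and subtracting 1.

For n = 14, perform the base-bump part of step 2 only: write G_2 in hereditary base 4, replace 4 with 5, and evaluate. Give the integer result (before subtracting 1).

18751

(0) 14|_2 = 2^(2 + 1) + 2^2 + 2 ↦ 3^(3 + 1) + 3^3 + 3|_3 = 111 ⇒ 110
(1) 110|_3 = 3^(3 + 1) + 3^3 + 2 ↦ 4^(4 + 1) + 4^4 + 2|_4 = 1282 ⇒ 1281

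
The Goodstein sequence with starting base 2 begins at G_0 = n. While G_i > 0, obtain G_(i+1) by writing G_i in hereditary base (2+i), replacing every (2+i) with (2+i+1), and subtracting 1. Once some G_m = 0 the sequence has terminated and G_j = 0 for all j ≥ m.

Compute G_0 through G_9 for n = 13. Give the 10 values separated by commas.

13, 108, 1279, 16092, 280711, 5765998, 134219479, 3486786855, 100000003325, 3138428381103

i=0: 13 = 2^(2 + 1) + 2^2 + 1 (b=2); 2→3: 3^(3 + 1) + 3^3 + 1 = 109; 109−1 = 108
i=1: 108 = 3^(3 + 1) + 3^3 (b=3); 3→4: 4^(4 + 1) + 4^4 = 1280; 1280−1 = 1279
i=2: 1279 = 4^(4 + 1) + 3·4^3 + 3·4^2 + 3·4 + 3 (b=4); 4→5: 5^(5 + 1) + 3·5^3 + 3·5^2 + 3·5 + 3 = 16093; 16093−1 = 16092
i=3: 16092 = 5^(5 + 1) + 3·5^3 + 3·5^2 + 3·5 + 2 (b=5); 5→6: 6^(6 + 1) + 3·6^3 + 3·6^2 + 3·6 + 2 = 280712; 280712−1 = 280711
i=4: 280711 = 6^(6 + 1) + 3·6^3 + 3·6^2 + 3·6 + 1 (b=6); 6→7: 7^(7 + 1) + 3·7^3 + 3·7^2 + 3·7 + 1 = 5765999; 5765999−1 = 5765998
i=5: 5765998 = 7^(7 + 1) + 3·7^3 + 3·7^2 + 3·7 (b=7); 7→8: 8^(8 + 1) + 3·8^3 + 3·8^2 + 3·8 = 134219480; 134219480−1 = 134219479
i=6: 134219479 = 8^(8 + 1) + 3·8^3 + 3·8^2 + 2·8 + 7 (b=8); 8→9: 9^(9 + 1) + 3·9^3 + 3·9^2 + 2·9 + 7 = 3486786856; 3486786856−1 = 3486786855
i=7: 3486786855 = 9^(9 + 1) + 3·9^3 + 3·9^2 + 2·9 + 6 (b=9); 9→10: 10^(10 + 1) + 3·10^3 + 3·10^2 + 2·10 + 6 = 100000003326; 100000003326−1 = 100000003325
i=8: 100000003325 = 10^(10 + 1) + 3·10^3 + 3·10^2 + 2·10 + 5 (b=10); 10→11: 11^(11 + 1) + 3·11^3 + 3·11^2 + 2·11 + 5 = 3138428381104; 3138428381104−1 = 3138428381103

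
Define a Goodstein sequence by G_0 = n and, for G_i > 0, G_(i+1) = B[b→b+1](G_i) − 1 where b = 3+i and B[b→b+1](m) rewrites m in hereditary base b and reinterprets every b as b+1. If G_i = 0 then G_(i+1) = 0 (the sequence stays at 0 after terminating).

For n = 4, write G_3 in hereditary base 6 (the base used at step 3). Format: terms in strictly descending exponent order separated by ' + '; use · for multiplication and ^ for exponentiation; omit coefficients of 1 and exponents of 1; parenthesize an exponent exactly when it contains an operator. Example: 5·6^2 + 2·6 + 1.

G_0 = 4. HB_3(4) = 3 + 1. Bump = 5. G_1 = 4.
G_1 = 4. HB_4(4) = 4. Bump = 5. G_2 = 4.
G_2 = 4. HB_5(4) = 4. Bump = 4. G_3 = 3.
G_3 = 3. HB_6(3) = 3. Bump = 3. G_4 = 2.

3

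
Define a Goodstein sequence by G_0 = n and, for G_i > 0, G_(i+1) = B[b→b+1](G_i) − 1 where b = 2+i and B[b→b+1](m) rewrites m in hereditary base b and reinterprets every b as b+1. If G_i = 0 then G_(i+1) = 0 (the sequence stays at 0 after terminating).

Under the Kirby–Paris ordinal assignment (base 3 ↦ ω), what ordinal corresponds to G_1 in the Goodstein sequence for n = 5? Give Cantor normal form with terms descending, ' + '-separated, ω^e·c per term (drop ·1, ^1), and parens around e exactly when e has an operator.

ω^ω

step 0: 5 = 2^2 + 1; sub 3 for 2: 3^3 + 1; = 28; G_1 = 28−1 = 27
step 1: 27 = 3^3; sub 4 for 3: 4^4; = 256; G_2 = 256−1 = 255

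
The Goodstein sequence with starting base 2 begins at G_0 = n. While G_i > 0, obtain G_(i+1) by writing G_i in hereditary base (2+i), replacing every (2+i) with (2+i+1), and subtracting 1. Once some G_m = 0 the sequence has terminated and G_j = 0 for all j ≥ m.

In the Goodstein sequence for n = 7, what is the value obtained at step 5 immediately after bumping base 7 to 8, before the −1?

16777216

base 2: 7 = 2^2 + 2 + 1; at 3: 3^3 + 3 + 1 = 31; next = 30
base 3: 30 = 3^3 + 3; at 4: 4^4 + 4 = 260; next = 259
base 4: 259 = 4^4 + 3; at 5: 5^5 + 3 = 3128; next = 3127
base 5: 3127 = 5^5 + 2; at 6: 6^6 + 2 = 46658; next = 46657
base 6: 46657 = 6^6 + 1; at 7: 7^7 + 1 = 823544; next = 823543
base 7: 823543 = 7^7; at 8: 8^8 = 16777216; next = 16777215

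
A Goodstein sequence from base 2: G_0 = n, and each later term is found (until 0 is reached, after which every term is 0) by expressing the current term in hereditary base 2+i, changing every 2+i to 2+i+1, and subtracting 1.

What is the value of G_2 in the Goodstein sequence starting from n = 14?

(0) 14|_2 = 2^(2 + 1) + 2^2 + 2 ↦ 3^(3 + 1) + 3^3 + 3|_3 = 111 ⇒ 110
(1) 110|_3 = 3^(3 + 1) + 3^3 + 2 ↦ 4^(4 + 1) + 4^4 + 2|_4 = 1282 ⇒ 1281

1281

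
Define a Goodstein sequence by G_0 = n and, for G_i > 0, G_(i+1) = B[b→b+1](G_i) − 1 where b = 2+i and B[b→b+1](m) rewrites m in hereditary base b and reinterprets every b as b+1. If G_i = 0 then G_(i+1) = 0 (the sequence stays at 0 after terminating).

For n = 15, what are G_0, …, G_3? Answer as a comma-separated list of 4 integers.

(0) 15|_2 = 2^(2 + 1) + 2^2 + 2 + 1 ↦ 3^(3 + 1) + 3^3 + 3 + 1|_3 = 112 ⇒ 111
(1) 111|_3 = 3^(3 + 1) + 3^3 + 3 ↦ 4^(4 + 1) + 4^4 + 4|_4 = 1284 ⇒ 1283
(2) 1283|_4 = 4^(4 + 1) + 4^4 + 3 ↦ 5^(5 + 1) + 5^5 + 3|_5 = 18753 ⇒ 18752

15, 111, 1283, 18752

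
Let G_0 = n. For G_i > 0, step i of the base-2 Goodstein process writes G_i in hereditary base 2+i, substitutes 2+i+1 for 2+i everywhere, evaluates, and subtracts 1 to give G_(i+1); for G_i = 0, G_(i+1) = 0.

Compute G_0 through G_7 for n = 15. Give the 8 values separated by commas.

15, 111, 1283, 18752, 326593, 6588344, 150994943, 3524450280

(0) 15|_2 = 2^(2 + 1) + 2^2 + 2 + 1 ↦ 3^(3 + 1) + 3^3 + 3 + 1|_3 = 112 ⇒ 111
(1) 111|_3 = 3^(3 + 1) + 3^3 + 3 ↦ 4^(4 + 1) + 4^4 + 4|_4 = 1284 ⇒ 1283
(2) 1283|_4 = 4^(4 + 1) + 4^4 + 3 ↦ 5^(5 + 1) + 5^5 + 3|_5 = 18753 ⇒ 18752
(3) 18752|_5 = 5^(5 + 1) + 5^5 + 2 ↦ 6^(6 + 1) + 6^6 + 2|_6 = 326594 ⇒ 326593
(4) 326593|_6 = 6^(6 + 1) + 6^6 + 1 ↦ 7^(7 + 1) + 7^7 + 1|_7 = 6588345 ⇒ 6588344
(5) 6588344|_7 = 7^(7 + 1) + 7^7 ↦ 8^(8 + 1) + 8^8|_8 = 150994944 ⇒ 150994943
(6) 150994943|_8 = 8^(8 + 1) + 7·8^7 + 7·8^6 + 7·8^5 + 7·8^4 + 7·8^3 + 7·8^2 + 7·8 + 7 ↦ 9^(9 + 1) + 7·9^7 + 7·9^6 + 7·9^5 + 7·9^4 + 7·9^3 + 7·9^2 + 7·9 + 7|_9 = 3524450281 ⇒ 3524450280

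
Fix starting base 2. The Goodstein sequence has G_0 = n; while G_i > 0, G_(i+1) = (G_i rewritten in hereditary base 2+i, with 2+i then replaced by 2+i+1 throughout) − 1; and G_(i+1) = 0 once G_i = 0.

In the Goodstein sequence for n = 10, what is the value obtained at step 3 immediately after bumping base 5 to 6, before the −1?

10 —HB2→ 2^(2 + 1) + 2 —bump→ 3^(3 + 1) + 3 = 84 —(−1)→ 83
83 —HB3→ 3^(3 + 1) + 2 —bump→ 4^(4 + 1) + 2 = 1026 —(−1)→ 1025
1025 —HB4→ 4^(4 + 1) + 1 —bump→ 5^(5 + 1) + 1 = 15626 —(−1)→ 15625
15625 —HB5→ 5^(5 + 1) —bump→ 6^(6 + 1) = 279936 —(−1)→ 279935

279936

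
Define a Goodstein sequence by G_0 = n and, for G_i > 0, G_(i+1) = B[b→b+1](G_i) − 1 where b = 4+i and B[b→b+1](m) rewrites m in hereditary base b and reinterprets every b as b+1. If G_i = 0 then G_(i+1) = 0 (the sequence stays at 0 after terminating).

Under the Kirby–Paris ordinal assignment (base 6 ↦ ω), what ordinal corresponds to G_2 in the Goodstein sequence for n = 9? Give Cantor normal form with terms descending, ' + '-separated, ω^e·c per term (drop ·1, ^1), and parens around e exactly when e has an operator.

ω + 5

i=0: 9 = 2·4 + 1 (b=4); 4→5: 2·5 + 1 = 11; 11−1 = 10
i=1: 10 = 2·5 (b=5); 5→6: 2·6 = 12; 12−1 = 11
i=2: 11 = 6 + 5 (b=6); 6→7: 7 + 5 = 12; 12−1 = 11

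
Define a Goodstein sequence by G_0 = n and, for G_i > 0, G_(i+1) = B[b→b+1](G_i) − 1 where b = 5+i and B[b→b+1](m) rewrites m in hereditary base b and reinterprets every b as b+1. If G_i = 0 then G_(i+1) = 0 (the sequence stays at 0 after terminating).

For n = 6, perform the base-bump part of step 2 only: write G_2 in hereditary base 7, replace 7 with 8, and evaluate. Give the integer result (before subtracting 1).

6 —HB5→ 5 + 1 —bump→ 6 + 1 = 7 —(−1)→ 6
6 —HB6→ 6 —bump→ 7 = 7 —(−1)→ 6
6 —HB7→ 6 —bump→ 6 = 6 —(−1)→ 5

6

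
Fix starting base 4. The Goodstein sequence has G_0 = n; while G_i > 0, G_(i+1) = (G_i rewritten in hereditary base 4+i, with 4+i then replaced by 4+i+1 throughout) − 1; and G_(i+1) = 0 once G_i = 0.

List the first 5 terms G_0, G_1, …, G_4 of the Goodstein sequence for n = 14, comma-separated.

14, 16, 18, 20, 21

i=0: 14 = 3·4 + 2 (b=4); 4→5: 3·5 + 2 = 17; 17−1 = 16
i=1: 16 = 3·5 + 1 (b=5); 5→6: 3·6 + 1 = 19; 19−1 = 18
i=2: 18 = 3·6 (b=6); 6→7: 3·7 = 21; 21−1 = 20
i=3: 20 = 2·7 + 6 (b=7); 7→8: 2·8 + 6 = 22; 22−1 = 21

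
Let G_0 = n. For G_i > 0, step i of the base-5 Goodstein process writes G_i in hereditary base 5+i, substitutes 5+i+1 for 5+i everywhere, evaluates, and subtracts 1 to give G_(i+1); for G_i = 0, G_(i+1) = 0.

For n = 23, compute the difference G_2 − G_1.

[0] 23 ≡ 4·5 + 3 (base 5). Lift 6: 27. −1: 26.
[1] 26 ≡ 4·6 + 2 (base 6). Lift 7: 30. −1: 29.

3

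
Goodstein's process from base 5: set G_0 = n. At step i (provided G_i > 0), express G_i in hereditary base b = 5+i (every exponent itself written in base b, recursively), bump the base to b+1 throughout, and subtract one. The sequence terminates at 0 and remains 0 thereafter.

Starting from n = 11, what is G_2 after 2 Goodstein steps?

G_0 = 11. HB_5(11) = 2·5 + 1. Bump = 13. G_1 = 12.
G_1 = 12. HB_6(12) = 2·6. Bump = 14. G_2 = 13.
G_2 = 13. HB_7(13) = 7 + 6. Bump = 14. G_3 = 13.

13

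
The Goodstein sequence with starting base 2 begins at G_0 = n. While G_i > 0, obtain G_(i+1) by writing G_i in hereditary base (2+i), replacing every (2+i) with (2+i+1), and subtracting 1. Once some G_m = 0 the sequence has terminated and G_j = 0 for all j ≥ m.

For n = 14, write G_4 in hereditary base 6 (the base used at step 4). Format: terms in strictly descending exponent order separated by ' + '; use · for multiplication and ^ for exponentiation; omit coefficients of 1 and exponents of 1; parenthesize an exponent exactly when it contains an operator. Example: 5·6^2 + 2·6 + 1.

G_0=14  [base 2] 2^(2 + 1) + 2^2 + 2  →[2↦3]→  3^(3 + 1) + 3^3 + 3 = 111  −1 ⇒ G_1=110
G_1=110  [base 3] 3^(3 + 1) + 3^3 + 2  →[3↦4]→  4^(4 + 1) + 4^4 + 2 = 1282  −1 ⇒ G_2=1281
G_2=1281  [base 4] 4^(4 + 1) + 4^4 + 1  →[4↦5]→  5^(5 + 1) + 5^5 + 1 = 18751  −1 ⇒ G_3=18750
G_3=18750  [base 5] 5^(5 + 1) + 5^5  →[5↦6]→  6^(6 + 1) + 6^6 = 326592  −1 ⇒ G_4=326591
G_4=326591  [base 6] 6^(6 + 1) + 5·6^5 + 5·6^4 + 5·6^3 + 5·6^2 + 5·6 + 5  →[6↦7]→  7^(7 + 1) + 5·7^5 + 5·7^4 + 5·7^3 + 5·7^2 + 5·7 + 5 = 5862841  −1 ⇒ G_5=5862840

6^(6 + 1) + 5·6^5 + 5·6^4 + 5·6^3 + 5·6^2 + 5·6 + 5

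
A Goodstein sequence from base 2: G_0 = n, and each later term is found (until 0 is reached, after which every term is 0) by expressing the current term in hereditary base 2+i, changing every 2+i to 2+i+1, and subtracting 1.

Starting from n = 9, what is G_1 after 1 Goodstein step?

81

G_0 = 9. HB_2(9) = 2^(2 + 1) + 1. Bump = 82. G_1 = 81.
G_1 = 81. HB_3(81) = 3^(3 + 1). Bump = 1024. G_2 = 1023.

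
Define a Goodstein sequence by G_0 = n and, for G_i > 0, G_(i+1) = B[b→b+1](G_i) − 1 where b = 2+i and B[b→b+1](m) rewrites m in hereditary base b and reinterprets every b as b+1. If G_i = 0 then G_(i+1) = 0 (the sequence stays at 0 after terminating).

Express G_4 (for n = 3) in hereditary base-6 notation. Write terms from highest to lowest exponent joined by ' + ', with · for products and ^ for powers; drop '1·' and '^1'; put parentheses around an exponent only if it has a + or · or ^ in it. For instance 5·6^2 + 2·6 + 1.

(0) 3|_2 = 2 + 1 ↦ 3 + 1|_3 = 4 ⇒ 3
(1) 3|_3 = 3 ↦ 4|_4 = 4 ⇒ 3
(2) 3|_4 = 3 ↦ 3|_5 = 3 ⇒ 2
(3) 2|_5 = 2 ↦ 2|_6 = 2 ⇒ 1
(4) 1|_6 = 1 ↦ 1|_7 = 1 ⇒ 0

1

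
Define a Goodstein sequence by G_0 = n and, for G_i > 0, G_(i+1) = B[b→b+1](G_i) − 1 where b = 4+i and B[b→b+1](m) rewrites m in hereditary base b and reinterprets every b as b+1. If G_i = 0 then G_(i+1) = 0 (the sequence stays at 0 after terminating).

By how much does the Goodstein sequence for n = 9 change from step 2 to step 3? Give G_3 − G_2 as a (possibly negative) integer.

i=0: 9 = 2·4 + 1 (b=4); 4→5: 2·5 + 1 = 11; 11−1 = 10
i=1: 10 = 2·5 (b=5); 5→6: 2·6 = 12; 12−1 = 11
i=2: 11 = 6 + 5 (b=6); 6→7: 7 + 5 = 12; 12−1 = 11

0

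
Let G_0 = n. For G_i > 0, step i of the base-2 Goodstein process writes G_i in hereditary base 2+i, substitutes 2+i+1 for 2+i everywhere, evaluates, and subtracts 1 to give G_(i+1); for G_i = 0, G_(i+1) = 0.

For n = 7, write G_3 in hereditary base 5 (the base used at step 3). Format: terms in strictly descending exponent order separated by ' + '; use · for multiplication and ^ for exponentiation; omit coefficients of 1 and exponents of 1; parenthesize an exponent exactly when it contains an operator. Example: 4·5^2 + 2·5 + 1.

5^5 + 2

(0) 7|_2 = 2^2 + 2 + 1 ↦ 3^3 + 3 + 1|_3 = 31 ⇒ 30
(1) 30|_3 = 3^3 + 3 ↦ 4^4 + 4|_4 = 260 ⇒ 259
(2) 259|_4 = 4^4 + 3 ↦ 5^5 + 3|_5 = 3128 ⇒ 3127
(3) 3127|_5 = 5^5 + 2 ↦ 6^6 + 2|_6 = 46658 ⇒ 46657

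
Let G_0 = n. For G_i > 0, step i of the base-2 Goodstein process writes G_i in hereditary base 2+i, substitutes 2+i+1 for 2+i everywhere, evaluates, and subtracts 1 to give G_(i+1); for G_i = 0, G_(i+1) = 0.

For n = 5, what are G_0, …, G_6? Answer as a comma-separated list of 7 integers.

base 2: 5 = 2^2 + 1; at 3: 3^3 + 1 = 28; next = 27
base 3: 27 = 3^3; at 4: 4^4 = 256; next = 255
base 4: 255 = 3·4^3 + 3·4^2 + 3·4 + 3; at 5: 3·5^3 + 3·5^2 + 3·5 + 3 = 468; next = 467
base 5: 467 = 3·5^3 + 3·5^2 + 3·5 + 2; at 6: 3·6^3 + 3·6^2 + 3·6 + 2 = 776; next = 775
base 6: 775 = 3·6^3 + 3·6^2 + 3·6 + 1; at 7: 3·7^3 + 3·7^2 + 3·7 + 1 = 1198; next = 1197
base 7: 1197 = 3·7^3 + 3·7^2 + 3·7; at 8: 3·8^3 + 3·8^2 + 3·8 = 1752; next = 1751

5, 27, 255, 467, 775, 1197, 1751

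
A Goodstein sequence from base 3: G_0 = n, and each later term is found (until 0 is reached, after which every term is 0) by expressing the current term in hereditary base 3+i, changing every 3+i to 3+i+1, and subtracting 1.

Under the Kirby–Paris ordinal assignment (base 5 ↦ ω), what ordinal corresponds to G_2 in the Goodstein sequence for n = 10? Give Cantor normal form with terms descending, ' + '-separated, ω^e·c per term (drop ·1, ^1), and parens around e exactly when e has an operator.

(0) 10|_3 = 3^2 + 1 ↦ 4^2 + 1|_4 = 17 ⇒ 16
(1) 16|_4 = 4^2 ↦ 5^2|_5 = 25 ⇒ 24
(2) 24|_5 = 4·5 + 4 ↦ 4·6 + 4|_6 = 28 ⇒ 27

ω·4 + 4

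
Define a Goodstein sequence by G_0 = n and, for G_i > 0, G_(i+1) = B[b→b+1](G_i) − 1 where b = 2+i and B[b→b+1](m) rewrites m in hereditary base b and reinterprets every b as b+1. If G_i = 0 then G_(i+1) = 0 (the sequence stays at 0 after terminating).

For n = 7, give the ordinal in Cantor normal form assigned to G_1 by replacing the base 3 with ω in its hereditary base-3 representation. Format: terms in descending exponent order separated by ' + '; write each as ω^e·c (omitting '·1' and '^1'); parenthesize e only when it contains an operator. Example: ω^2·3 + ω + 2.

G_0=7  [base 2] 2^2 + 2 + 1  →[2↦3]→  3^3 + 3 + 1 = 31  −1 ⇒ G_1=30
G_1=30  [base 3] 3^3 + 3  →[3↦4]→  4^4 + 4 = 260  −1 ⇒ G_2=259

ω^ω + ω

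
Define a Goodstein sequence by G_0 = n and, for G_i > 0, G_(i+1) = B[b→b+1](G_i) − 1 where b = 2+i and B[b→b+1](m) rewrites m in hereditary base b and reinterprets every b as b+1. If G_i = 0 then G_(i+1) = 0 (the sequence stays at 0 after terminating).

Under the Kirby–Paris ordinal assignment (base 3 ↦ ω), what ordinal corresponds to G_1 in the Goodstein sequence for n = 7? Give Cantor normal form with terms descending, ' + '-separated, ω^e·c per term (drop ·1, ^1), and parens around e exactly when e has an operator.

ω^ω + ω

G_0=7  [base 2] 2^2 + 2 + 1  →[2↦3]→  3^3 + 3 + 1 = 31  −1 ⇒ G_1=30
G_1=30  [base 3] 3^3 + 3  →[3↦4]→  4^4 + 4 = 260  −1 ⇒ G_2=259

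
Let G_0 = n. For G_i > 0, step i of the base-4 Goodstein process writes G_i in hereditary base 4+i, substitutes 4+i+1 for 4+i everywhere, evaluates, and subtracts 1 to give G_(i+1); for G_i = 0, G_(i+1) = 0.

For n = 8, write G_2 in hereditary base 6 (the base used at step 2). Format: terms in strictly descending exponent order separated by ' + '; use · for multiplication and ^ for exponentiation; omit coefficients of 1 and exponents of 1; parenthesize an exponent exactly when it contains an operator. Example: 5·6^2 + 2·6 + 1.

base 4: 8 = 2·4; at 5: 2·5 = 10; next = 9
base 5: 9 = 5 + 4; at 6: 6 + 4 = 10; next = 9

6 + 3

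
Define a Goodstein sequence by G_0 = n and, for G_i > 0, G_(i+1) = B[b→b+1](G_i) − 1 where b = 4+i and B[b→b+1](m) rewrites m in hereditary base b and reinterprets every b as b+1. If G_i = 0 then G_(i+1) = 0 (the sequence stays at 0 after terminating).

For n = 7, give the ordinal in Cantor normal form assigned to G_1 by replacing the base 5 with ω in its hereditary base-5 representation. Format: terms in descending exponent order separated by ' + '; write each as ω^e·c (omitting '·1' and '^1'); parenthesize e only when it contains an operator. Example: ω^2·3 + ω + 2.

step 0: 7 = 4 + 3; sub 5 for 4: 5 + 3; = 8; G_1 = 8−1 = 7
step 1: 7 = 5 + 2; sub 6 for 5: 6 + 2; = 8; G_2 = 8−1 = 7

ω + 2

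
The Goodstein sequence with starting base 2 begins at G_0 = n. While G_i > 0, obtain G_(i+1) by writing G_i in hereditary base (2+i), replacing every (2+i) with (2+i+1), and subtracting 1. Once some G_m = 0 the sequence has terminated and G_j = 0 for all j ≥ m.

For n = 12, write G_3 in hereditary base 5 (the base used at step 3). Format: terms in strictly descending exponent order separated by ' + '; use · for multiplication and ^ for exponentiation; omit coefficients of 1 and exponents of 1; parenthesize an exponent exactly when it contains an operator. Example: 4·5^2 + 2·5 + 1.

5^(5 + 1) + 2·5^2 + 2·5

[0] 12 ≡ 2^(2 + 1) + 2^2 (base 2). Lift 3: 108. −1: 107.
[1] 107 ≡ 3^(3 + 1) + 2·3^2 + 2·3 + 2 (base 3). Lift 4: 1066. −1: 1065.
[2] 1065 ≡ 4^(4 + 1) + 2·4^2 + 2·4 + 1 (base 4). Lift 5: 15686. −1: 15685.
[3] 15685 ≡ 5^(5 + 1) + 2·5^2 + 2·5 (base 5). Lift 6: 280020. −1: 280019.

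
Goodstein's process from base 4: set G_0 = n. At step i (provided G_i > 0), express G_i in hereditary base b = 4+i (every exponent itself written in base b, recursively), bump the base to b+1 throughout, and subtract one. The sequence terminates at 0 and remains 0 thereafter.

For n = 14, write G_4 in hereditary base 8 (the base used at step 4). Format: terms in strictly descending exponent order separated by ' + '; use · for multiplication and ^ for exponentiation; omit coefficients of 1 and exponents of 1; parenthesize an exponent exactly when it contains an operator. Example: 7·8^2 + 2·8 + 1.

2·8 + 5

[0] 14 ≡ 3·4 + 2 (base 4). Lift 5: 17. −1: 16.
[1] 16 ≡ 3·5 + 1 (base 5). Lift 6: 19. −1: 18.
[2] 18 ≡ 3·6 (base 6). Lift 7: 21. −1: 20.
[3] 20 ≡ 2·7 + 6 (base 7). Lift 8: 22. −1: 21.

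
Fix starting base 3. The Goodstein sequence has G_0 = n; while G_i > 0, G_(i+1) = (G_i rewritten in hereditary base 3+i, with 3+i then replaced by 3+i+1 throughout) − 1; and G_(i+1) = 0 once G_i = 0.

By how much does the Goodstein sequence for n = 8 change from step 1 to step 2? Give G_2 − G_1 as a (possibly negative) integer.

1

G_0 = 8. HB_3(8) = 2·3 + 2. Bump = 10. G_1 = 9.
G_1 = 9. HB_4(9) = 2·4 + 1. Bump = 11. G_2 = 10.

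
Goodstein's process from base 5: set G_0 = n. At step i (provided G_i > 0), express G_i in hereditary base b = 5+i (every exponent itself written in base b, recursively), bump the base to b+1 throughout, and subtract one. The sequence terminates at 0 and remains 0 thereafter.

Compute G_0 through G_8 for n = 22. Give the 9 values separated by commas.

G_0=22  [base 5] 4·5 + 2  →[5↦6]→  4·6 + 2 = 26  −1 ⇒ G_1=25
G_1=25  [base 6] 4·6 + 1  →[6↦7]→  4·7 + 1 = 29  −1 ⇒ G_2=28
G_2=28  [base 7] 4·7  →[7↦8]→  4·8 = 32  −1 ⇒ G_3=31
G_3=31  [base 8] 3·8 + 7  →[8↦9]→  3·9 + 7 = 34  −1 ⇒ G_4=33
G_4=33  [base 9] 3·9 + 6  →[9↦10]→  3·10 + 6 = 36  −1 ⇒ G_5=35
G_5=35  [base 10] 3·10 + 5  →[10↦11]→  3·11 + 5 = 38  −1 ⇒ G_6=37
G_6=37  [base 11] 3·11 + 4  →[11↦12]→  3·12 + 4 = 40  −1 ⇒ G_7=39
G_7=39  [base 12] 3·12 + 3  →[12↦13]→  3·13 + 3 = 42  −1 ⇒ G_8=41

22, 25, 28, 31, 33, 35, 37, 39, 41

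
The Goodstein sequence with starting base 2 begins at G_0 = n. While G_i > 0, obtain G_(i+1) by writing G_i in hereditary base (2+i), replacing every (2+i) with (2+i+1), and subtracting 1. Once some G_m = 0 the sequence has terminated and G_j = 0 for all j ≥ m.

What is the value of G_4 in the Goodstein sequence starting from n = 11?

step 0: 11 = 2^(2 + 1) + 2 + 1; sub 3 for 2: 3^(3 + 1) + 3 + 1; = 85; G_1 = 85−1 = 84
step 1: 84 = 3^(3 + 1) + 3; sub 4 for 3: 4^(4 + 1) + 4; = 1028; G_2 = 1028−1 = 1027
step 2: 1027 = 4^(4 + 1) + 3; sub 5 for 4: 5^(5 + 1) + 3; = 15628; G_3 = 15628−1 = 15627
step 3: 15627 = 5^(5 + 1) + 2; sub 6 for 5: 6^(6 + 1) + 2; = 279938; G_4 = 279938−1 = 279937
step 4: 279937 = 6^(6 + 1) + 1; sub 7 for 6: 7^(7 + 1) + 1; = 5764802; G_5 = 5764802−1 = 5764801

279937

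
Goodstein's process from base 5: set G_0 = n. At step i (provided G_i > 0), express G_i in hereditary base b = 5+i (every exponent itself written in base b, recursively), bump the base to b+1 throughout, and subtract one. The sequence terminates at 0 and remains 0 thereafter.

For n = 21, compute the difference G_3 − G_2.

2

(0) 21|_5 = 4·5 + 1 ↦ 4·6 + 1|_6 = 25 ⇒ 24
(1) 24|_6 = 4·6 ↦ 4·7|_7 = 28 ⇒ 27
(2) 27|_7 = 3·7 + 6 ↦ 3·8 + 6|_8 = 30 ⇒ 29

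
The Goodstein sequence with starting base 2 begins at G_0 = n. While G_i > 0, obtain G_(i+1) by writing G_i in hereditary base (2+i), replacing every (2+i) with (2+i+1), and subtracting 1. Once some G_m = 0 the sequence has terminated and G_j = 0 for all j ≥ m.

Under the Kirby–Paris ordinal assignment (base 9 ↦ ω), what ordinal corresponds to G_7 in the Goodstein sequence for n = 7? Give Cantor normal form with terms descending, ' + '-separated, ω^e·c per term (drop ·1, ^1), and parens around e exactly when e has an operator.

ω^7·7 + ω^6·7 + ω^5·7 + ω^4·7 + ω^3·7 + ω^2·7 + ω·7 + 6

[0] 7 ≡ 2^2 + 2 + 1 (base 2). Lift 3: 31. −1: 30.
[1] 30 ≡ 3^3 + 3 (base 3). Lift 4: 260. −1: 259.
[2] 259 ≡ 4^4 + 3 (base 4). Lift 5: 3128. −1: 3127.
[3] 3127 ≡ 5^5 + 2 (base 5). Lift 6: 46658. −1: 46657.
[4] 46657 ≡ 6^6 + 1 (base 6). Lift 7: 823544. −1: 823543.
[5] 823543 ≡ 7^7 (base 7). Lift 8: 16777216. −1: 16777215.
[6] 16777215 ≡ 7·8^7 + 7·8^6 + 7·8^5 + 7·8^4 + 7·8^3 + 7·8^2 + 7·8 + 7 (base 8). Lift 9: 37665880. −1: 37665879.
[7] 37665879 ≡ 7·9^7 + 7·9^6 + 7·9^5 + 7·9^4 + 7·9^3 + 7·9^2 + 7·9 + 6 (base 9). Lift 10: 77777776. −1: 77777775.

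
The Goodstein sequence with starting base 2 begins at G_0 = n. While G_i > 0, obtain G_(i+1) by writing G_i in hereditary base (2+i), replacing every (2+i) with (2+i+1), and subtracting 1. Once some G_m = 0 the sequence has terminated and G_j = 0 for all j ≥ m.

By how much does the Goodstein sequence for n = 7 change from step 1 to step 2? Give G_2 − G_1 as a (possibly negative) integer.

229

base 2: 7 = 2^2 + 2 + 1; at 3: 3^3 + 3 + 1 = 31; next = 30
base 3: 30 = 3^3 + 3; at 4: 4^4 + 4 = 260; next = 259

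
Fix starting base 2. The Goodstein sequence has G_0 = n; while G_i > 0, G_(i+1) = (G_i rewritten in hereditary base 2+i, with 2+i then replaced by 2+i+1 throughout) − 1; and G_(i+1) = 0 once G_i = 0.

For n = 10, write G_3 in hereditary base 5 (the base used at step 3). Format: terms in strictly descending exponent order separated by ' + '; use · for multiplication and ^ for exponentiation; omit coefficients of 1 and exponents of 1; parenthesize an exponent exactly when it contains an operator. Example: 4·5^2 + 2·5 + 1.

G_0=10  [base 2] 2^(2 + 1) + 2  →[2↦3]→  3^(3 + 1) + 3 = 84  −1 ⇒ G_1=83
G_1=83  [base 3] 3^(3 + 1) + 2  →[3↦4]→  4^(4 + 1) + 2 = 1026  −1 ⇒ G_2=1025
G_2=1025  [base 4] 4^(4 + 1) + 1  →[4↦5]→  5^(5 + 1) + 1 = 15626  −1 ⇒ G_3=15625

5^(5 + 1)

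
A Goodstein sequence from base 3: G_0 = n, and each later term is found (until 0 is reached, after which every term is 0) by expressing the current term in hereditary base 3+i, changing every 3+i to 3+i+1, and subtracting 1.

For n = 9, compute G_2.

[0] 9 ≡ 3^2 (base 3). Lift 4: 16. −1: 15.
[1] 15 ≡ 3·4 + 3 (base 4). Lift 5: 18. −1: 17.
[2] 17 ≡ 3·5 + 2 (base 5). Lift 6: 20. −1: 19.

17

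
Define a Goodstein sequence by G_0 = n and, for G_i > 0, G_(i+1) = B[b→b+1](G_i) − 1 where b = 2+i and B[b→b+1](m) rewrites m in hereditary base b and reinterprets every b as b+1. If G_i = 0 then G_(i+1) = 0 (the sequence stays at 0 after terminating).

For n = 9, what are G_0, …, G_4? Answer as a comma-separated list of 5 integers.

G_0 = 9. HB_2(9) = 2^(2 + 1) + 1. Bump = 82. G_1 = 81.
G_1 = 81. HB_3(81) = 3^(3 + 1). Bump = 1024. G_2 = 1023.
G_2 = 1023. HB_4(1023) = 3·4^4 + 3·4^3 + 3·4^2 + 3·4 + 3. Bump = 9843. G_3 = 9842.
G_3 = 9842. HB_5(9842) = 3·5^5 + 3·5^3 + 3·5^2 + 3·5 + 2. Bump = 140744. G_4 = 140743.

9, 81, 1023, 9842, 140743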